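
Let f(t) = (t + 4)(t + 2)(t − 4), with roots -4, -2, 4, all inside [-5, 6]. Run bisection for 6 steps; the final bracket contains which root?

4

midpoint 0.5: f = -39.375 < 0 → [0.5, 6]
midpoint 3.25: f = -28.546875 < 0 → [3.25, 6]
midpoint 4.625: f = 35.712891 > 0 → [3.25, 4.625]
midpoint 3.9375: f = -2.9456 < 0 → [3.9375, 4.625]
midpoint 4.28125: f = 14.6297 > 0 → [3.9375, 4.28125]
midpoint 4.109375: f = 5.4188 > 0 → [3.9375, 4.109375]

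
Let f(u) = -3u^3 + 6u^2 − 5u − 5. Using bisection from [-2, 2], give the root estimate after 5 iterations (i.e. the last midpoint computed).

m = 0, f(m) = -5 (−); new bracket [-2, 0]
m = -1, f(m) = 9 (+); new bracket [-1, 0]
m = -0.5, f(m) = -0.625 (−); new bracket [-1, -0.5]
m = -0.75, f(m) = 3.3906 (+); new bracket [-0.75, -0.5]
m = -0.625, f(m) = 1.2012 (+); new bracket [-0.625, -0.5]

-0.625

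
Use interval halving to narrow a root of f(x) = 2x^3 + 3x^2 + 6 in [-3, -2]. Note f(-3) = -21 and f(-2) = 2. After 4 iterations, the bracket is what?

midpoint -2.5: f = -6.5 < 0 → [-2.5, -2]
midpoint -2.25: f = -1.59375 < 0 → [-2.25, -2]
midpoint -2.125: f = 0.355469 > 0 → [-2.25, -2.125]
midpoint -2.1875: f = -0.5796 < 0 → [-2.1875, -2.125]

[-2.1875, -2.125]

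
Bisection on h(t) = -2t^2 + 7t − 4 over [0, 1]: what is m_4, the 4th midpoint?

m = 0.5, h(m) = -1 (−); new bracket [0.5, 1]
m = 0.75, h(m) = 0.125 (+); new bracket [0.5, 0.75]
m = 0.625, h(m) = -0.40625 (−); new bracket [0.625, 0.75]
m = 0.6875, h(m) = -0.1328 (−); new bracket [0.6875, 0.75]

0.6875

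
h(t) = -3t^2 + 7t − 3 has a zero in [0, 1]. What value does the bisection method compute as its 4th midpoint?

0.5625

t = 0.5 gives h = -0.25, negative; keep [0.5, 1]
t = 0.75 gives h = 0.5625, positive; keep [0.5, 0.75]
t = 0.625 gives h = 0.203125, positive; keep [0.5, 0.625]
t = 0.5625 gives h = -0.0117, negative; keep [0.5625, 0.625]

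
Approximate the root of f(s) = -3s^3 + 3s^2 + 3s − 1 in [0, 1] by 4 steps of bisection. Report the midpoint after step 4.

m = 0.5, f(m) = 0.875 (+); new bracket [0, 0.5]
m = 0.25, f(m) = -0.109375 (−); new bracket [0.25, 0.5]
m = 0.375, f(m) = 0.388672 (+); new bracket [0.25, 0.375]
m = 0.3125, f(m) = 0.1389 (+); new bracket [0.25, 0.3125]

0.3125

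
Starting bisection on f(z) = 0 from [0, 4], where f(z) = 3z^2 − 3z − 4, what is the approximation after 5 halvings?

m = 2, f(m) = 2 (+); new bracket [0, 2]
m = 1, f(m) = -4 (−); new bracket [1, 2]
m = 1.5, f(m) = -1.75 (−); new bracket [1.5, 2]
m = 1.75, f(m) = -0.0625 (−); new bracket [1.75, 2]
m = 1.875, f(m) = 0.9219 (+); new bracket [1.75, 1.875]

1.875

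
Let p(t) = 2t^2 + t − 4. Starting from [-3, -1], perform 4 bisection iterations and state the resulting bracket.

[-1.75, -1.625]

p(-2) = 2 > 0, so the root lies in [-2, -1]
p(-1.5) = -1 < 0, so the root lies in [-2, -1.5]
p(-1.75) = 0.375 > 0, so the root lies in [-1.75, -1.5]
p(-1.625) = -0.3438 < 0, so the root lies in [-1.75, -1.625]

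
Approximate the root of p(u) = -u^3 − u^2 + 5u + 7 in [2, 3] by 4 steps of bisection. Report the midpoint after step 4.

2.3125

u = 2.5 gives p = -2.375, negative; keep [2, 2.5]
u = 2.25 gives p = 1.796875, positive; keep [2.25, 2.5]
u = 2.375 gives p = -0.162109, negative; keep [2.25, 2.375]
u = 2.3125 gives p = 0.8484, positive; keep [2.3125, 2.375]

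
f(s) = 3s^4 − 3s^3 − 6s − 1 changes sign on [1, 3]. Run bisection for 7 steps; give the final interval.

[1.71875, 1.734375]

f(2) = 11 > 0, so the root lies in [1, 2]
f(1.5) = -4.9375 < 0, so the root lies in [1.5, 2]
f(1.75) = 0.558594 > 0, so the root lies in [1.5, 1.75]
f(1.625) = -2.7043 < 0, so the root lies in [1.625, 1.75]
f(1.6875) = -1.2138 < 0, so the root lies in [1.6875, 1.75]
f(1.71875) = -0.3644 < 0, so the root lies in [1.71875, 1.75]
f(1.734375) = 0.0877 > 0, so the root lies in [1.71875, 1.734375]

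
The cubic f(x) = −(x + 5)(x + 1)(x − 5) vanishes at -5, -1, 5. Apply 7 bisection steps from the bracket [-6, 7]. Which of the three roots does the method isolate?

5

f(0.5) = 37.125 > 0, so the root lies in [0.5, 7]
f(3.75) = 51.953125 > 0, so the root lies in [3.75, 7]
f(5.375) = -24.802734 < 0, so the root lies in [3.75, 5.375]
f(4.5625) = 23.2712 > 0, so the root lies in [4.5625, 5.375]
f(4.96875) = 1.8594 > 0, so the root lies in [4.96875, 5.375]
f(5.171875) = -10.7902 < 0, so the root lies in [4.96875, 5.171875]
f(5.0703125) = -4.2982 < 0, so the root lies in [4.96875, 5.0703125]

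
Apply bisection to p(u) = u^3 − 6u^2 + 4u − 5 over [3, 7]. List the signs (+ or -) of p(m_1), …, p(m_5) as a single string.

p(5) = -10 < 0, so the root lies in [5, 7]
p(6) = 19 > 0, so the root lies in [5, 6]
p(5.5) = 1.875 > 0, so the root lies in [5, 5.5]
p(5.25) = -4.6719 < 0, so the root lies in [5.25, 5.5]
p(5.375) = -1.5566 < 0, so the root lies in [5.375, 5.5]

-++--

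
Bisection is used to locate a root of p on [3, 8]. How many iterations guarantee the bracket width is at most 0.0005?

Width after n steps is 5/2^n. Need 2^n ≥ 5/0.0005 = 10000.
2^13 = 8192 < 10000 ≤ 2^14 = 16384, so n = 14.

14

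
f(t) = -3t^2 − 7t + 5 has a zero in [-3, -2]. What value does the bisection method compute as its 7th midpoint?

-2.9140625

midpoint -2.5: f = 3.75 > 0 → [-3, -2.5]
midpoint -2.75: f = 1.5625 > 0 → [-3, -2.75]
midpoint -2.875: f = 0.328125 > 0 → [-3, -2.875]
midpoint -2.9375: f = -0.3242 < 0 → [-2.9375, -2.875]
midpoint -2.90625: f = 0.0049 > 0 → [-2.9375, -2.90625]
midpoint -2.921875: f = -0.1589 < 0 → [-2.921875, -2.90625]
midpoint -2.9140625: f = -0.0768 < 0 → [-2.9140625, -2.90625]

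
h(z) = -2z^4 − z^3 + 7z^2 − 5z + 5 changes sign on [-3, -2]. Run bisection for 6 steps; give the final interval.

m = -2.5, h(m) = -1.25 (−); new bracket [-2.5, -2]
m = -2.25, h(m) = 11.820312 (+); new bracket [-2.5, -2.25]
m = -2.375, h(m) = 6.122559 (+); new bracket [-2.5, -2.375]
m = -2.4375, h(m) = 2.6589 (+); new bracket [-2.5, -2.4375]
m = -2.46875, h(m) = 0.7618 (+); new bracket [-2.5, -2.46875]
m = -2.484375, h(m) = -0.2295 (−); new bracket [-2.484375, -2.46875]

[-2.484375, -2.46875]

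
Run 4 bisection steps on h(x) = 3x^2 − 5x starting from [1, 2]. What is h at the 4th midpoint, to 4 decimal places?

h(1.5) = -0.75 < 0, so the root lies in [1.5, 2]
h(1.75) = 0.4375 > 0, so the root lies in [1.5, 1.75]
h(1.625) = -0.203125 < 0, so the root lies in [1.625, 1.75]
h(1.6875) = 0.1055 > 0, so the root lies in [1.625, 1.6875]

0.1055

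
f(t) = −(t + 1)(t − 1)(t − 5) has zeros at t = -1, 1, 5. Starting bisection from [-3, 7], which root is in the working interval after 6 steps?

5

m = 2, f(m) = 9 (+); new bracket [2, 7]
m = 4.5, f(m) = 9.625 (+); new bracket [4.5, 7]
m = 5.75, f(m) = -24.046875 (−); new bracket [4.5, 5.75]
m = 5.125, f(m) = -3.1582 (−); new bracket [4.5, 5.125]
m = 4.8125, f(m) = 4.155 (+); new bracket [4.8125, 5.125]
m = 4.96875, f(m) = 0.7403 (+); new bracket [4.96875, 5.125]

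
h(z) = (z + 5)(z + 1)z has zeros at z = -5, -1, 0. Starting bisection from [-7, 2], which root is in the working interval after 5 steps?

-5

m = -2.5, h(m) = 9.375 (+); new bracket [-7, -2.5]
m = -4.75, h(m) = 4.453125 (+); new bracket [-7, -4.75]
m = -5.875, h(m) = -25.060547 (−); new bracket [-5.875, -4.75]
m = -5.3125, h(m) = -7.1594 (−); new bracket [-5.3125, -4.75]
m = -5.03125, h(m) = -0.6338 (−); new bracket [-5.03125, -4.75]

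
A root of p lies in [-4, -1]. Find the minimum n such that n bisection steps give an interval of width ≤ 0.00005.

16

Width after n steps is 3/2^n. Need 2^n ≥ 3/0.00005 = 60000.
2^15 = 32768 < 60000 ≤ 2^16 = 65536, so n = 16.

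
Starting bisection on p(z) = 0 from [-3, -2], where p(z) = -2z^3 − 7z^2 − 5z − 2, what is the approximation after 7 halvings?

-2.7109375

midpoint -2.5: p = -2 < 0 → [-3, -2.5]
midpoint -2.75: p = 0.40625 > 0 → [-2.75, -2.5]
midpoint -2.625: p = -0.933594 < 0 → [-2.75, -2.625]
midpoint -2.6875: p = -0.2993 < 0 → [-2.75, -2.6875]
midpoint -2.71875: p = 0.0444 > 0 → [-2.71875, -2.6875]
midpoint -2.703125: p = -0.1297 < 0 → [-2.71875, -2.703125]
midpoint -2.7109375: p = -0.0432 < 0 → [-2.71875, -2.7109375]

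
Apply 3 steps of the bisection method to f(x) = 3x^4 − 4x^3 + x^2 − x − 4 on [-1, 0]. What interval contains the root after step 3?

f(-0.5) = -2.5625 < 0, so the root lies in [-1, -0.5]
f(-0.75) = -0.050781 < 0, so the root lies in [-1, -0.75]
f(-0.875) = 2.078857 > 0, so the root lies in [-0.875, -0.75]

[-0.875, -0.75]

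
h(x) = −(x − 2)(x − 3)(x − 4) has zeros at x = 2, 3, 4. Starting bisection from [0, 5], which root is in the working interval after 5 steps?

2

h(2.5) = -0.375 < 0, so the root lies in [0, 2.5]
h(1.25) = 3.609375 > 0, so the root lies in [1.25, 2.5]
h(1.875) = 0.298828 > 0, so the root lies in [1.875, 2.5]
h(2.1875) = -0.2761 < 0, so the root lies in [1.875, 2.1875]
h(2.03125) = -0.0596 < 0, so the root lies in [1.875, 2.03125]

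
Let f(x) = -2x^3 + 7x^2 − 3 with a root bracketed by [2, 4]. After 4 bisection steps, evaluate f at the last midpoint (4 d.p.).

-0.1523

f(3) = 6 > 0, so the root lies in [3, 4]
f(3.5) = -3 < 0, so the root lies in [3, 3.5]
f(3.25) = 2.28125 > 0, so the root lies in [3.25, 3.5]
f(3.375) = -0.1523 < 0, so the root lies in [3.25, 3.375]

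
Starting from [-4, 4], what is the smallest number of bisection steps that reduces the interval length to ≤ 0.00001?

20

Width after n steps is 8/2^n. Need 2^n ≥ 8/0.00001 = 800000.
2^19 = 524288 < 800000 ≤ 2^20 = 1048576, so n = 20.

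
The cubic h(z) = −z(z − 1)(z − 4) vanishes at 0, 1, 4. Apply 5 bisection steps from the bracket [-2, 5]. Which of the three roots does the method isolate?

4

z = 1.5 gives h = 1.875, positive; keep [1.5, 5]
z = 3.25 gives h = 5.484375, positive; keep [3.25, 5]
z = 4.125 gives h = -1.611328, negative; keep [3.25, 4.125]
z = 3.6875 gives h = 3.0969, positive; keep [3.6875, 4.125]
z = 3.90625 gives h = 1.0643, positive; keep [3.90625, 4.125]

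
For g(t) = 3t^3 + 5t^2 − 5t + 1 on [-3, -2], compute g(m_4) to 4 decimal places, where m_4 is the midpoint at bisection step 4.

t = -2.5 gives g = -2.125, negative; keep [-2.5, -2]
t = -2.25 gives g = 3.390625, positive; keep [-2.5, -2.25]
t = -2.375 gives g = 0.888672, positive; keep [-2.5, -2.375]
t = -2.4375 gives g = -0.552, negative; keep [-2.4375, -2.375]

-0.5520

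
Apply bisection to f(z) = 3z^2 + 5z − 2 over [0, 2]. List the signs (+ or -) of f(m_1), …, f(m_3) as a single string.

z = 1 gives f = 6, positive; keep [0, 1]
z = 0.5 gives f = 1.25, positive; keep [0, 0.5]
z = 0.25 gives f = -0.5625, negative; keep [0.25, 0.5]

++-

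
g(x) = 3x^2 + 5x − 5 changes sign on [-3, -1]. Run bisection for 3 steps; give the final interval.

[-2.5, -2.25]

g(-2) = -3 < 0, so the root lies in [-3, -2]
g(-2.5) = 1.25 > 0, so the root lies in [-2.5, -2]
g(-2.25) = -1.0625 < 0, so the root lies in [-2.5, -2.25]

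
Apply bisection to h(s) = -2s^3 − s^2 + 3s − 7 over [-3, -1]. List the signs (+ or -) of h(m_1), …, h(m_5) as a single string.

m = -2, h(m) = -1 (−); new bracket [-3, -2]
m = -2.5, h(m) = 10.5 (+); new bracket [-2.5, -2]
m = -2.25, h(m) = 3.96875 (+); new bracket [-2.25, -2]
m = -2.125, h(m) = 1.3008 (+); new bracket [-2.125, -2]
m = -2.0625, h(m) = 0.106 (+); new bracket [-2.0625, -2]

-++++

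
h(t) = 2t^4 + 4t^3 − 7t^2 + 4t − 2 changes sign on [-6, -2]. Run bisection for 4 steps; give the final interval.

[-3.5, -3.25]

t = -4 gives h = 126, positive; keep [-4, -2]
t = -3 gives h = -23, negative; keep [-4, -3]
t = -3.5 gives h = 26.875, positive; keep [-3.5, -3]
t = -3.25 gives h = -3.1172, negative; keep [-3.5, -3.25]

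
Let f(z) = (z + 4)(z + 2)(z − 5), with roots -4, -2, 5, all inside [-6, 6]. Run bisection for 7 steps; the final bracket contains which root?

m = 0, f(m) = -40 (−); new bracket [0, 6]
m = 3, f(m) = -70 (−); new bracket [3, 6]
m = 4.5, f(m) = -27.625 (−); new bracket [4.5, 6]
m = 5.25, f(m) = 16.7656 (+); new bracket [4.5, 5.25]
m = 4.875, f(m) = -7.627 (−); new bracket [4.875, 5.25]
m = 5.0625, f(m) = 4.0002 (+); new bracket [4.875, 5.0625]
m = 4.96875, f(m) = -1.9532 (−); new bracket [4.96875, 5.0625]

5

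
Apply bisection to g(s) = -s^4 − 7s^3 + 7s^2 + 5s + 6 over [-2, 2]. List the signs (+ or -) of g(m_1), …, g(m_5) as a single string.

+++--

midpoint 0: g = 6 > 0 → [0, 2]
midpoint 1: g = 10 > 0 → [1, 2]
midpoint 1.5: g = 0.5625 > 0 → [1.5, 2]
midpoint 1.75: g = -10.707 < 0 → [1.5, 1.75]
midpoint 1.625: g = -4.4006 < 0 → [1.5, 1.625]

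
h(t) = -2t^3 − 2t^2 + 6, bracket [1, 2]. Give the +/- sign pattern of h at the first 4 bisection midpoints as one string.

--+-

h(1.5) = -5.25 < 0, so the root lies in [1, 1.5]
h(1.25) = -1.03125 < 0, so the root lies in [1, 1.25]
h(1.125) = 0.621094 > 0, so the root lies in [1.125, 1.25]
h(1.1875) = -0.1694 < 0, so the root lies in [1.125, 1.1875]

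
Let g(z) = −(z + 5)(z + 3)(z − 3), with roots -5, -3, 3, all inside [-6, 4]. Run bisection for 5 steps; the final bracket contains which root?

m = -1, g(m) = 32 (+); new bracket [-1, 4]
m = 1.5, g(m) = 43.875 (+); new bracket [1.5, 4]
m = 2.75, g(m) = 11.140625 (+); new bracket [2.75, 4]
m = 3.375, g(m) = -20.0215 (−); new bracket [2.75, 3.375]
m = 3.0625, g(m) = -3.0549 (−); new bracket [2.75, 3.0625]

3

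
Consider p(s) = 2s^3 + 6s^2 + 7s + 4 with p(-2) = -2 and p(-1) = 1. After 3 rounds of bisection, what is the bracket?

[-1.625, -1.5]

p(-1.5) = 0.25 > 0, so the root lies in [-2, -1.5]
p(-1.75) = -0.59375 < 0, so the root lies in [-1.75, -1.5]
p(-1.625) = -0.113281 < 0, so the root lies in [-1.625, -1.5]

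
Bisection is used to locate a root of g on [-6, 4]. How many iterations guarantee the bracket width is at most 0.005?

11

Width after n steps is 10/2^n. Need 2^n ≥ 10/0.005 = 2000.
2^10 = 1024 < 2000 ≤ 2^11 = 2048, so n = 11.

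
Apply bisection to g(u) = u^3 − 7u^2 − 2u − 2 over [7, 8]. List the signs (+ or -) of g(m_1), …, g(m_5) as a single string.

m = 7.5, g(m) = 11.125 (+); new bracket [7, 7.5]
m = 7.25, g(m) = -3.359375 (−); new bracket [7.25, 7.5]
m = 7.375, g(m) = 3.646484 (+); new bracket [7.25, 7.375]
m = 7.3125, g(m) = 0.0852 (+); new bracket [7.25, 7.3125]
m = 7.28125, g(m) = -1.6516 (−); new bracket [7.28125, 7.3125]

+-++-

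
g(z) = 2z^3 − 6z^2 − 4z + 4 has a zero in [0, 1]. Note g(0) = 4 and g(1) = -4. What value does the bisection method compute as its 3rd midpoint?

m = 0.5, g(m) = 0.75 (+); new bracket [0.5, 1]
m = 0.75, g(m) = -1.53125 (−); new bracket [0.5, 0.75]
m = 0.625, g(m) = -0.355469 (−); new bracket [0.5, 0.625]

0.625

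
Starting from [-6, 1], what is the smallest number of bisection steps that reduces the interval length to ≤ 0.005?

Width after n steps is 7/2^n. Need 2^n ≥ 7/0.005 = 1400.
2^10 = 1024 < 1400 ≤ 2^11 = 2048, so n = 11.

11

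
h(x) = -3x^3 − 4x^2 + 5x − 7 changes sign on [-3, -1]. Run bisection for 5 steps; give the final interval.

midpoint -2: h = -9 < 0 → [-3, -2]
midpoint -2.5: h = 2.375 > 0 → [-2.5, -2]
midpoint -2.25: h = -4.328125 < 0 → [-2.5, -2.25]
midpoint -2.375: h = -1.248 < 0 → [-2.5, -2.375]
midpoint -2.4375: h = 0.4934 > 0 → [-2.4375, -2.375]

[-2.4375, -2.375]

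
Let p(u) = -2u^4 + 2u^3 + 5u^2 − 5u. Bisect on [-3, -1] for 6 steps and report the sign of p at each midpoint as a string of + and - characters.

-+--+-

p(-2) = -18 < 0, so the root lies in [-2, -1]
p(-1.5) = 1.875 > 0, so the root lies in [-2, -1.5]
p(-1.75) = -5.414062 < 0, so the root lies in [-1.75, -1.5]
p(-1.625) = -1.1997 < 0, so the root lies in [-1.625, -1.5]
p(-1.5625) = 0.4692 > 0, so the root lies in [-1.625, -1.5625]
p(-1.59375) = -0.331 < 0, so the root lies in [-1.59375, -1.5625]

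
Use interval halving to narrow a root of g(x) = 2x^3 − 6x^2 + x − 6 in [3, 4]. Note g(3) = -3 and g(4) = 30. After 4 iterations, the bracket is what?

[3.125, 3.1875]

m = 3.5, g(m) = 9.75 (+); new bracket [3, 3.5]
m = 3.25, g(m) = 2.53125 (+); new bracket [3, 3.25]
m = 3.125, g(m) = -0.433594 (−); new bracket [3.125, 3.25]
m = 3.1875, g(m) = 0.9976 (+); new bracket [3.125, 3.1875]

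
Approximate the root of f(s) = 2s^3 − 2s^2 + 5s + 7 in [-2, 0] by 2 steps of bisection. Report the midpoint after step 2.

f(-1) = -2 < 0, so the root lies in [-1, 0]
f(-0.5) = 3.75 > 0, so the root lies in [-1, -0.5]

-0.5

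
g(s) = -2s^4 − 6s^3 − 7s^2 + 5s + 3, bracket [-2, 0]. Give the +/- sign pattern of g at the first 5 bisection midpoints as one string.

--++-

s = -1 gives g = -5, negative; keep [-1, 0]
s = -0.5 gives g = -0.625, negative; keep [-0.5, 0]
s = -0.25 gives g = 1.398438, positive; keep [-0.5, -0.25]
s = -0.375 gives g = 0.4175, positive; keep [-0.5, -0.375]
s = -0.4375 gives g = -0.0982, negative; keep [-0.4375, -0.375]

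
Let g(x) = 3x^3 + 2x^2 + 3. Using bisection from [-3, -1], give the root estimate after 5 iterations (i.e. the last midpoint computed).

-1.3125

x = -2 gives g = -13, negative; keep [-2, -1]
x = -1.5 gives g = -2.625, negative; keep [-1.5, -1]
x = -1.25 gives g = 0.265625, positive; keep [-1.5, -1.25]
x = -1.375 gives g = -1.0176, negative; keep [-1.375, -1.25]
x = -1.3125 gives g = -0.3376, negative; keep [-1.3125, -1.25]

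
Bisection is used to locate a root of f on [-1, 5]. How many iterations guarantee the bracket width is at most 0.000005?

Width after n steps is 6/2^n. Need 2^n ≥ 6/0.000005 = 1200000.
2^20 = 1048576 < 1200000 ≤ 2^21 = 2097152, so n = 21.

21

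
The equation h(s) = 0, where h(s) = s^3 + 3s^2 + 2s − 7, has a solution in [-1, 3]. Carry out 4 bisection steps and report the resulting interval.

s = 1 gives h = -1, negative; keep [1, 3]
s = 2 gives h = 17, positive; keep [1, 2]
s = 1.5 gives h = 6.125, positive; keep [1, 1.5]
s = 1.25 gives h = 2.1406, positive; keep [1, 1.25]

[1, 1.25]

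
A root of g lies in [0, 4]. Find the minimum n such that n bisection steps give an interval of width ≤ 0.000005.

Width after n steps is 4/2^n. Need 2^n ≥ 4/0.000005 = 800000.
2^19 = 524288 < 800000 ≤ 2^20 = 1048576, so n = 20.

20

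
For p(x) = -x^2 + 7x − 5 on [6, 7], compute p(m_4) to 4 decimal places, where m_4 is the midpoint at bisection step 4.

0.0273

x = 6.5 gives p = -1.75, negative; keep [6, 6.5]
x = 6.25 gives p = -0.3125, negative; keep [6, 6.25]
x = 6.125 gives p = 0.359375, positive; keep [6.125, 6.25]
x = 6.1875 gives p = 0.0273, positive; keep [6.1875, 6.25]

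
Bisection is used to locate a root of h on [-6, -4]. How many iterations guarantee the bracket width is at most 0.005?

9

Width after n steps is 2/2^n. Need 2^n ≥ 2/0.005 = 400.
2^8 = 256 < 400 ≤ 2^9 = 512, so n = 9.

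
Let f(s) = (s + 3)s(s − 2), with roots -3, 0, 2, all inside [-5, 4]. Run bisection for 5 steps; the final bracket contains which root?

-3

f(-0.5) = 3.125 > 0, so the root lies in [-5, -0.5]
f(-2.75) = 3.265625 > 0, so the root lies in [-5, -2.75]
f(-3.875) = -19.919922 < 0, so the root lies in [-3.875, -2.75]
f(-3.3125) = -5.4993 < 0, so the root lies in [-3.3125, -2.75]
f(-3.03125) = -0.4766 < 0, so the root lies in [-3.03125, -2.75]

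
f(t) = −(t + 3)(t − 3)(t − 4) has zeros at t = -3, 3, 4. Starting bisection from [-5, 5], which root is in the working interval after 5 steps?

t = 0 gives f = -36, negative; keep [-5, 0]
t = -2.5 gives f = -17.875, negative; keep [-5, -2.5]
t = -3.75 gives f = 39.234375, positive; keep [-3.75, -2.5]
t = -3.125 gives f = 5.4551, positive; keep [-3.125, -2.5]
t = -2.8125 gives f = -7.4246, negative; keep [-3.125, -2.8125]

-3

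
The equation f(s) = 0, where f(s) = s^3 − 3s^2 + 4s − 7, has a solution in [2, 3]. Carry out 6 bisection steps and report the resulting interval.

[2.515625, 2.53125]

midpoint 2.5: f = -0.125 < 0 → [2.5, 3]
midpoint 2.75: f = 2.109375 > 0 → [2.5, 2.75]
midpoint 2.625: f = 0.916016 > 0 → [2.5, 2.625]
midpoint 2.5625: f = 0.3772 > 0 → [2.5, 2.5625]
midpoint 2.53125: f = 0.1216 > 0 → [2.5, 2.53125]
midpoint 2.515625: f = -0.0028 < 0 → [2.515625, 2.53125]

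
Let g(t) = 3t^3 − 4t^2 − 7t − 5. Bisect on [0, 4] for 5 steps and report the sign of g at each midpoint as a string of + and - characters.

midpoint 2: g = -11 < 0 → [2, 4]
midpoint 3: g = 19 > 0 → [2, 3]
midpoint 2.5: g = -0.625 < 0 → [2.5, 3]
midpoint 2.75: g = 7.8906 > 0 → [2.5, 2.75]
midpoint 2.625: g = 3.3262 > 0 → [2.5, 2.625]

-+-++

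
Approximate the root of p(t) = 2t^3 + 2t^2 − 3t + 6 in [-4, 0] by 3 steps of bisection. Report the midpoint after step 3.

t = -2 gives p = 4, positive; keep [-4, -2]
t = -3 gives p = -21, negative; keep [-3, -2]
t = -2.5 gives p = -5.25, negative; keep [-2.5, -2]

-2.5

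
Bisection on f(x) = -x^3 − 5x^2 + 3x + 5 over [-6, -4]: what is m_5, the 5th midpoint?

x = -5 gives f = -10, negative; keep [-6, -5]
x = -5.5 gives f = 3.625, positive; keep [-5.5, -5]
x = -5.25 gives f = -3.859375, negative; keep [-5.5, -5.25]
x = -5.375 gives f = -0.291, negative; keep [-5.5, -5.375]
x = -5.4375 gives f = 1.6228, positive; keep [-5.4375, -5.375]

-5.4375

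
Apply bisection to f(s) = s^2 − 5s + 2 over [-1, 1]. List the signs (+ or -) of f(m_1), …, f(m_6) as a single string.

f(0) = 2 > 0, so the root lies in [0, 1]
f(0.5) = -0.25 < 0, so the root lies in [0, 0.5]
f(0.25) = 0.8125 > 0, so the root lies in [0.25, 0.5]
f(0.375) = 0.2656 > 0, so the root lies in [0.375, 0.5]
f(0.4375) = 0.0039 > 0, so the root lies in [0.4375, 0.5]
f(0.46875) = -0.124 < 0, so the root lies in [0.4375, 0.46875]

+-+++-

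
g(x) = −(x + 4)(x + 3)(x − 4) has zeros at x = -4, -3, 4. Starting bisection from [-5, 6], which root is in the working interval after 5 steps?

4

g(0.5) = 55.125 > 0, so the root lies in [0.5, 6]
g(3.25) = 33.984375 > 0, so the root lies in [3.25, 6]
g(4.625) = -41.103516 < 0, so the root lies in [3.25, 4.625]
g(3.9375) = 3.4417 > 0, so the root lies in [3.9375, 4.625]
g(4.28125) = -16.9588 < 0, so the root lies in [3.9375, 4.28125]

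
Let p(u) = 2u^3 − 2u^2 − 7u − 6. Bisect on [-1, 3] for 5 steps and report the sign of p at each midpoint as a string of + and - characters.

p(1) = -13 < 0, so the root lies in [1, 3]
p(2) = -12 < 0, so the root lies in [2, 3]
p(2.5) = -4.75 < 0, so the root lies in [2.5, 3]
p(2.75) = 1.2188 > 0, so the root lies in [2.5, 2.75]
p(2.625) = -1.9805 < 0, so the root lies in [2.625, 2.75]

---+-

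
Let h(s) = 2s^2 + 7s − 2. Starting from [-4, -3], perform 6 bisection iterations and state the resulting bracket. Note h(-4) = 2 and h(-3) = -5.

[-3.765625, -3.75]

midpoint -3.5: h = -2 < 0 → [-4, -3.5]
midpoint -3.75: h = -0.125 < 0 → [-4, -3.75]
midpoint -3.875: h = 0.90625 > 0 → [-3.875, -3.75]
midpoint -3.8125: h = 0.3828 > 0 → [-3.8125, -3.75]
midpoint -3.78125: h = 0.127 > 0 → [-3.78125, -3.75]
midpoint -3.765625: h = 0.0005 > 0 → [-3.765625, -3.75]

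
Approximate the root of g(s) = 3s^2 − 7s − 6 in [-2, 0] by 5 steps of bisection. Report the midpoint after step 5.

-0.6875

s = -1 gives g = 4, positive; keep [-1, 0]
s = -0.5 gives g = -1.75, negative; keep [-1, -0.5]
s = -0.75 gives g = 0.9375, positive; keep [-0.75, -0.5]
s = -0.625 gives g = -0.4531, negative; keep [-0.75, -0.625]
s = -0.6875 gives g = 0.2305, positive; keep [-0.6875, -0.625]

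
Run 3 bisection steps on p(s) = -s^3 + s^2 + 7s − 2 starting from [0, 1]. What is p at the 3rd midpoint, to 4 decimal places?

0.7129

midpoint 0.5: p = 1.625 > 0 → [0, 0.5]
midpoint 0.25: p = -0.203125 < 0 → [0.25, 0.5]
midpoint 0.375: p = 0.712891 > 0 → [0.25, 0.375]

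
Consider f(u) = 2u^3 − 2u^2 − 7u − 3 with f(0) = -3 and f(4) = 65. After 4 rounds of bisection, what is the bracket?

m = 2, f(m) = -9 (−); new bracket [2, 4]
m = 3, f(m) = 12 (+); new bracket [2, 3]
m = 2.5, f(m) = -1.75 (−); new bracket [2.5, 3]
m = 2.75, f(m) = 4.2188 (+); new bracket [2.5, 2.75]

[2.5, 2.75]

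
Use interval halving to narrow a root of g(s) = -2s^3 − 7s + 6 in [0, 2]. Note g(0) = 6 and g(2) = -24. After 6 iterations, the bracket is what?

midpoint 1: g = -3 < 0 → [0, 1]
midpoint 0.5: g = 2.25 > 0 → [0.5, 1]
midpoint 0.75: g = -0.09375 < 0 → [0.5, 0.75]
midpoint 0.625: g = 1.1367 > 0 → [0.625, 0.75]
midpoint 0.6875: g = 0.5376 > 0 → [0.6875, 0.75]
midpoint 0.71875: g = 0.2261 > 0 → [0.71875, 0.75]

[0.71875, 0.75]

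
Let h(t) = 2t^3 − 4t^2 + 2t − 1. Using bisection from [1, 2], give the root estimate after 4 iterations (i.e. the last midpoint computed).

midpoint 1.5: h = -0.25 < 0 → [1.5, 2]
midpoint 1.75: h = 0.96875 > 0 → [1.5, 1.75]
midpoint 1.625: h = 0.269531 > 0 → [1.5, 1.625]
midpoint 1.5625: h = -0.0112 < 0 → [1.5625, 1.625]

1.5625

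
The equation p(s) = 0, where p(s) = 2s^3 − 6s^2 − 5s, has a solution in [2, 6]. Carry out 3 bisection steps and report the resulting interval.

s = 4 gives p = 12, positive; keep [2, 4]
s = 3 gives p = -15, negative; keep [3, 4]
s = 3.5 gives p = -5.25, negative; keep [3.5, 4]

[3.5, 4]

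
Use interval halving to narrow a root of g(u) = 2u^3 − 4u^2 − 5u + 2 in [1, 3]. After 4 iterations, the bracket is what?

[2.75, 2.875]

u = 2 gives g = -8, negative; keep [2, 3]
u = 2.5 gives g = -4.25, negative; keep [2.5, 3]
u = 2.75 gives g = -0.40625, negative; keep [2.75, 3]
u = 2.875 gives g = 2.0898, positive; keep [2.75, 2.875]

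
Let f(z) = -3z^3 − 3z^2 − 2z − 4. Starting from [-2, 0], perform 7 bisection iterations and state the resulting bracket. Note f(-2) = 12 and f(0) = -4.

[-1.296875, -1.28125]

f(-1) = -2 < 0, so the root lies in [-2, -1]
f(-1.5) = 2.375 > 0, so the root lies in [-1.5, -1]
f(-1.25) = -0.328125 < 0, so the root lies in [-1.5, -1.25]
f(-1.375) = 0.877 > 0, so the root lies in [-1.375, -1.25]
f(-1.3125) = 0.24 > 0, so the root lies in [-1.3125, -1.25]
f(-1.28125) = -0.0524 < 0, so the root lies in [-1.3125, -1.28125]
f(-1.296875) = 0.0917 > 0, so the root lies in [-1.296875, -1.28125]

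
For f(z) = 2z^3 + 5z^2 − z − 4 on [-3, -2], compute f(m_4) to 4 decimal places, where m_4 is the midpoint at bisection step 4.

0.3179

z = -2.5 gives f = -1.5, negative; keep [-2.5, -2]
z = -2.25 gives f = 0.78125, positive; keep [-2.5, -2.25]
z = -2.375 gives f = -0.214844, negative; keep [-2.375, -2.25]
z = -2.3125 gives f = 0.3179, positive; keep [-2.375, -2.3125]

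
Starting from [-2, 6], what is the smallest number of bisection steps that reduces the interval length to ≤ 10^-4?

17

Width after n steps is 8/2^n. Need 2^n ≥ 8/10^-4 = 80000.
2^16 = 65536 < 80000 ≤ 2^17 = 131072, so n = 17.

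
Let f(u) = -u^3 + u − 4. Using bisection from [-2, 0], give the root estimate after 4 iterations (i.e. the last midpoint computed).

-1.875

midpoint -1: f = -4 < 0 → [-2, -1]
midpoint -1.5: f = -2.125 < 0 → [-2, -1.5]
midpoint -1.75: f = -0.390625 < 0 → [-2, -1.75]
midpoint -1.875: f = 0.7168 > 0 → [-1.875, -1.75]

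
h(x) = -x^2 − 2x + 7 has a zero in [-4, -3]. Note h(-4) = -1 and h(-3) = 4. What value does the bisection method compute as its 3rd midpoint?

midpoint -3.5: h = 1.75 > 0 → [-4, -3.5]
midpoint -3.75: h = 0.4375 > 0 → [-4, -3.75]
midpoint -3.875: h = -0.265625 < 0 → [-3.875, -3.75]

-3.875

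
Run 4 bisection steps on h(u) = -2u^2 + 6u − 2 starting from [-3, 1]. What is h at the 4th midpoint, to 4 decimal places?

midpoint -1: h = -10 < 0 → [-1, 1]
midpoint 0: h = -2 < 0 → [0, 1]
midpoint 0.5: h = 0.5 > 0 → [0, 0.5]
midpoint 0.25: h = -0.625 < 0 → [0.25, 0.5]

-0.6250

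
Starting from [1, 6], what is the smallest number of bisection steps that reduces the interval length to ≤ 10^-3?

13

Width after n steps is 5/2^n. Need 2^n ≥ 5/10^-3 = 5000.
2^12 = 4096 < 5000 ≤ 2^13 = 8192, so n = 13.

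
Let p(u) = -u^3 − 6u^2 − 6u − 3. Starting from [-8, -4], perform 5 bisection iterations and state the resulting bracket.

[-5, -4.875]

u = -6 gives p = 33, positive; keep [-6, -4]
u = -5 gives p = 2, positive; keep [-5, -4]
u = -4.5 gives p = -6.375, negative; keep [-5, -4.5]
u = -4.75 gives p = -2.7031, negative; keep [-5, -4.75]
u = -4.875 gives p = -0.4863, negative; keep [-5, -4.875]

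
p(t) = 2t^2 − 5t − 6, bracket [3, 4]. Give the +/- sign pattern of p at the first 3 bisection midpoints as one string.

t = 3.5 gives p = 1, positive; keep [3, 3.5]
t = 3.25 gives p = -1.125, negative; keep [3.25, 3.5]
t = 3.375 gives p = -0.09375, negative; keep [3.375, 3.5]

+--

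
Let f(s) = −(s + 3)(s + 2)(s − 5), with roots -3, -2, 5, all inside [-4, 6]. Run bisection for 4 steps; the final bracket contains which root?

5

s = 1 gives f = 48, positive; keep [1, 6]
s = 3.5 gives f = 53.625, positive; keep [3.5, 6]
s = 4.75 gives f = 13.078125, positive; keep [4.75, 6]
s = 5.375 gives f = -23.1621, negative; keep [4.75, 5.375]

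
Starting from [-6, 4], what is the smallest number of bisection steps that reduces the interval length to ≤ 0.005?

Width after n steps is 10/2^n. Need 2^n ≥ 10/0.005 = 2000.
2^10 = 1024 < 2000 ≤ 2^11 = 2048, so n = 11.

11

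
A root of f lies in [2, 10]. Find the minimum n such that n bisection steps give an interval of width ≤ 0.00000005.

28

Width after n steps is 8/2^n. Need 2^n ≥ 8/0.00000005 = 160000000.
2^27 = 134217728 < 160000000 ≤ 2^28 = 268435456, so n = 28.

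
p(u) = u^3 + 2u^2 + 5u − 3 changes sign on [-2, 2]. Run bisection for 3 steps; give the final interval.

midpoint 0: p = -3 < 0 → [0, 2]
midpoint 1: p = 5 > 0 → [0, 1]
midpoint 0.5: p = 0.125 > 0 → [0, 0.5]

[0, 0.5]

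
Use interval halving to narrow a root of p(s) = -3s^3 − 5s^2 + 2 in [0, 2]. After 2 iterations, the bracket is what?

[0.5, 1]

p(1) = -6 < 0, so the root lies in [0, 1]
p(0.5) = 0.375 > 0, so the root lies in [0.5, 1]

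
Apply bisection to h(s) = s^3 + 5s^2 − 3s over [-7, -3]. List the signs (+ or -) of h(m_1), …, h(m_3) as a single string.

+-+

h(-5) = 15 > 0, so the root lies in [-7, -5]
h(-6) = -18 < 0, so the root lies in [-6, -5]
h(-5.5) = 1.375 > 0, so the root lies in [-6, -5.5]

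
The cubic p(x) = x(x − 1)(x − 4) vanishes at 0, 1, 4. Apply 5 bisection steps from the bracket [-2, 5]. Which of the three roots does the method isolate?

4

midpoint 1.5: p = -1.875 < 0 → [1.5, 5]
midpoint 3.25: p = -5.484375 < 0 → [3.25, 5]
midpoint 4.125: p = 1.611328 > 0 → [3.25, 4.125]
midpoint 3.6875: p = -3.0969 < 0 → [3.6875, 4.125]
midpoint 3.90625: p = -1.0643 < 0 → [3.90625, 4.125]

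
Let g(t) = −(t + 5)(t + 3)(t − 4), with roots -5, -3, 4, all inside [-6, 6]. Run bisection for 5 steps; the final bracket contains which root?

g(0) = 60 > 0, so the root lies in [0, 6]
g(3) = 48 > 0, so the root lies in [3, 6]
g(4.5) = -35.625 < 0, so the root lies in [3, 4.5]
g(3.75) = 14.7656 > 0, so the root lies in [3.75, 4.5]
g(4.125) = -8.127 < 0, so the root lies in [3.75, 4.125]

4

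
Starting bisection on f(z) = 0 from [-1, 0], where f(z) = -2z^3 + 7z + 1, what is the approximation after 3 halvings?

-0.125

midpoint -0.5: f = -2.25 < 0 → [-0.5, 0]
midpoint -0.25: f = -0.71875 < 0 → [-0.25, 0]
midpoint -0.125: f = 0.128906 > 0 → [-0.25, -0.125]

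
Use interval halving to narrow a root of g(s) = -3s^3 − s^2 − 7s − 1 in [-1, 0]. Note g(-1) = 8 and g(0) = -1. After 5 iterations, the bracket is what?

[-0.15625, -0.125]

midpoint -0.5: g = 2.625 > 0 → [-0.5, 0]
midpoint -0.25: g = 0.734375 > 0 → [-0.25, 0]
midpoint -0.125: g = -0.134766 < 0 → [-0.25, -0.125]
midpoint -0.1875: g = 0.2971 > 0 → [-0.1875, -0.125]
midpoint -0.15625: g = 0.0808 > 0 → [-0.15625, -0.125]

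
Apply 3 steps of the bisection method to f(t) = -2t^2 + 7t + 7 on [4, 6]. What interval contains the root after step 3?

f(5) = -8 < 0, so the root lies in [4, 5]
f(4.5) = -2 < 0, so the root lies in [4, 4.5]
f(4.25) = 0.625 > 0, so the root lies in [4.25, 4.5]

[4.25, 4.5]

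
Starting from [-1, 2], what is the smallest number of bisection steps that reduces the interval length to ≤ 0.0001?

15

Width after n steps is 3/2^n. Need 2^n ≥ 3/0.0001 = 30000.
2^14 = 16384 < 30000 ≤ 2^15 = 32768, so n = 15.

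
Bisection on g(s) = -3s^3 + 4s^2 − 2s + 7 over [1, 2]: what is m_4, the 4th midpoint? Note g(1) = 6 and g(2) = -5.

1.6875

midpoint 1.5: g = 2.875 > 0 → [1.5, 2]
midpoint 1.75: g = -0.328125 < 0 → [1.5, 1.75]
midpoint 1.625: g = 1.439453 > 0 → [1.625, 1.75]
midpoint 1.6875: g = 0.5994 > 0 → [1.6875, 1.75]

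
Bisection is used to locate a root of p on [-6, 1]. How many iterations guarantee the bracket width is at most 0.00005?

Width after n steps is 7/2^n. Need 2^n ≥ 7/0.00005 = 140000.
2^17 = 131072 < 140000 ≤ 2^18 = 262144, so n = 18.

18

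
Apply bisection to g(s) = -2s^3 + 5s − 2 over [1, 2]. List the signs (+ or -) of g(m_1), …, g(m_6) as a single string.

-+-+--

g(1.5) = -1.25 < 0, so the root lies in [1, 1.5]
g(1.25) = 0.34375 > 0, so the root lies in [1.25, 1.5]
g(1.375) = -0.324219 < 0, so the root lies in [1.25, 1.375]
g(1.3125) = 0.0405 > 0, so the root lies in [1.3125, 1.375]
g(1.34375) = -0.134 < 0, so the root lies in [1.3125, 1.34375]
g(1.328125) = -0.0448 < 0, so the root lies in [1.3125, 1.328125]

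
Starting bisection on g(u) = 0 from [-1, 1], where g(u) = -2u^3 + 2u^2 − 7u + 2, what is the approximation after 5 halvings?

m = 0, g(m) = 2 (+); new bracket [0, 1]
m = 0.5, g(m) = -1.25 (−); new bracket [0, 0.5]
m = 0.25, g(m) = 0.34375 (+); new bracket [0.25, 0.5]
m = 0.375, g(m) = -0.4492 (−); new bracket [0.25, 0.375]
m = 0.3125, g(m) = -0.0532 (−); new bracket [0.25, 0.3125]

0.3125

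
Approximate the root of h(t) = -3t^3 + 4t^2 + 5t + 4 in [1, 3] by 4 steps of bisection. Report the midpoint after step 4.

2.375

t = 2 gives h = 6, positive; keep [2, 3]
t = 2.5 gives h = -5.375, negative; keep [2, 2.5]
t = 2.25 gives h = 1.328125, positive; keep [2.25, 2.5]
t = 2.375 gives h = -1.752, negative; keep [2.25, 2.375]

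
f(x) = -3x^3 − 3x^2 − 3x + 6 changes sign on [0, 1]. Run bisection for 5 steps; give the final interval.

f(0.5) = 3.375 > 0, so the root lies in [0.5, 1]
f(0.75) = 0.796875 > 0, so the root lies in [0.75, 1]
f(0.875) = -0.931641 < 0, so the root lies in [0.75, 0.875]
f(0.8125) = -0.0271 < 0, so the root lies in [0.75, 0.8125]
f(0.78125) = 0.3947 > 0, so the root lies in [0.78125, 0.8125]

[0.78125, 0.8125]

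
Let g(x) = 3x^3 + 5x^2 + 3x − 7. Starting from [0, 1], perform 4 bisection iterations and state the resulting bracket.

[0.75, 0.8125]

x = 0.5 gives g = -3.875, negative; keep [0.5, 1]
x = 0.75 gives g = -0.671875, negative; keep [0.75, 1]
x = 0.875 gives g = 1.462891, positive; keep [0.75, 0.875]
x = 0.8125 gives g = 0.3474, positive; keep [0.75, 0.8125]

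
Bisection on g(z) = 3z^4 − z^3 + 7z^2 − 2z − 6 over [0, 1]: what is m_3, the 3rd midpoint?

0.875

midpoint 0.5: g = -5.1875 < 0 → [0.5, 1]
midpoint 0.75: g = -3.035156 < 0 → [0.75, 1]
midpoint 0.875: g = -1.302002 < 0 → [0.875, 1]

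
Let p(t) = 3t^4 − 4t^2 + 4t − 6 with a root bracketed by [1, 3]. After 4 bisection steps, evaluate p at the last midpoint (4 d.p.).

-1.7571

m = 2, p(m) = 34 (+); new bracket [1, 2]
m = 1.5, p(m) = 6.1875 (+); new bracket [1, 1.5]
m = 1.25, p(m) = 0.074219 (+); new bracket [1, 1.25]
m = 1.125, p(m) = -1.7571 (−); new bracket [1.125, 1.25]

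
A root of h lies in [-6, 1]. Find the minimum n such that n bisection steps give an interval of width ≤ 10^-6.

Width after n steps is 7/2^n. Need 2^n ≥ 7/10^-6 = 7000000.
2^22 = 4194304 < 7000000 ≤ 2^23 = 8388608, so n = 23.

23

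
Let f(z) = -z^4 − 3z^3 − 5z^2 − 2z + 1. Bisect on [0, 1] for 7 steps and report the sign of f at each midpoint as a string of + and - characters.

z = 0.5 gives f = -1.6875, negative; keep [0, 0.5]
z = 0.25 gives f = 0.136719, positive; keep [0.25, 0.5]
z = 0.375 gives f = -0.631104, negative; keep [0.25, 0.375]
z = 0.3125 gives f = -0.2144, negative; keep [0.25, 0.3125]
z = 0.28125 gives f = -0.031, negative; keep [0.25, 0.28125]
z = 0.265625 gives f = 0.0548, positive; keep [0.265625, 0.28125]
z = 0.2734375 gives f = 0.0124, positive; keep [0.2734375, 0.28125]

-+---++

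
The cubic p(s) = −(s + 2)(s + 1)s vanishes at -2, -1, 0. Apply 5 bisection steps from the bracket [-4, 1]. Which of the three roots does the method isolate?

s = -1.5 gives p = -0.375, negative; keep [-4, -1.5]
s = -2.75 gives p = 3.609375, positive; keep [-2.75, -1.5]
s = -2.125 gives p = 0.298828, positive; keep [-2.125, -1.5]
s = -1.8125 gives p = -0.2761, negative; keep [-2.125, -1.8125]
s = -1.96875 gives p = -0.0596, negative; keep [-2.125, -1.96875]

-2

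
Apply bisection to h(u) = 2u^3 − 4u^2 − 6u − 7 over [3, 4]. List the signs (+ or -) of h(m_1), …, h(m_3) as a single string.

h(3.5) = 8.75 > 0, so the root lies in [3, 3.5]
h(3.25) = -0.09375 < 0, so the root lies in [3.25, 3.5]
h(3.375) = 4.074219 > 0, so the root lies in [3.25, 3.375]

+-+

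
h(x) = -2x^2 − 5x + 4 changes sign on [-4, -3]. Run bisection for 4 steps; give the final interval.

h(-3.5) = -3 < 0, so the root lies in [-3.5, -3]
h(-3.25) = -0.875 < 0, so the root lies in [-3.25, -3]
h(-3.125) = 0.09375 > 0, so the root lies in [-3.25, -3.125]
h(-3.1875) = -0.3828 < 0, so the root lies in [-3.1875, -3.125]

[-3.1875, -3.125]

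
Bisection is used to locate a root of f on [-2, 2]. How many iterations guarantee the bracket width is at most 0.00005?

17

Width after n steps is 4/2^n. Need 2^n ≥ 4/0.00005 = 80000.
2^16 = 65536 < 80000 ≤ 2^17 = 131072, so n = 17.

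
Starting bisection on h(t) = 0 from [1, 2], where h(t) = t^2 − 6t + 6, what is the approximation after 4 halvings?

1.3125

h(1.5) = -0.75 < 0, so the root lies in [1, 1.5]
h(1.25) = 0.0625 > 0, so the root lies in [1.25, 1.5]
h(1.375) = -0.359375 < 0, so the root lies in [1.25, 1.375]
h(1.3125) = -0.1523 < 0, so the root lies in [1.25, 1.3125]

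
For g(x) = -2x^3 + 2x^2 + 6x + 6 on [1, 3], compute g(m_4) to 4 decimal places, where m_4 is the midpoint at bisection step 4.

m = 2, g(m) = 10 (+); new bracket [2, 3]
m = 2.5, g(m) = 2.25 (+); new bracket [2.5, 3]
m = 2.75, g(m) = -3.96875 (−); new bracket [2.5, 2.75]
m = 2.625, g(m) = -0.6445 (−); new bracket [2.5, 2.625]

-0.6445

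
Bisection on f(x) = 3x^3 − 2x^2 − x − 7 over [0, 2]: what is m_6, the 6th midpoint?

1.65625

m = 1, f(m) = -7 (−); new bracket [1, 2]
m = 1.5, f(m) = -2.875 (−); new bracket [1.5, 2]
m = 1.75, f(m) = 1.203125 (+); new bracket [1.5, 1.75]
m = 1.625, f(m) = -1.0332 (−); new bracket [1.625, 1.75]
m = 1.6875, f(m) = 0.0334 (+); new bracket [1.625, 1.6875]
m = 1.65625, f(m) = -0.5125 (−); new bracket [1.65625, 1.6875]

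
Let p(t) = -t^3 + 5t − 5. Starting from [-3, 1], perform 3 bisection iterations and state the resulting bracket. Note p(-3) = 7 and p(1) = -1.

[-3, -2.5]

m = -1, p(m) = -9 (−); new bracket [-3, -1]
m = -2, p(m) = -7 (−); new bracket [-3, -2]
m = -2.5, p(m) = -1.875 (−); new bracket [-3, -2.5]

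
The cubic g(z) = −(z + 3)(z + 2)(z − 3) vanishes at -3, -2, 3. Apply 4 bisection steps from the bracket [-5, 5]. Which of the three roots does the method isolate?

g(0) = 18 > 0, so the root lies in [0, 5]
g(2.5) = 12.375 > 0, so the root lies in [2.5, 5]
g(3.75) = -29.109375 < 0, so the root lies in [2.5, 3.75]
g(3.125) = -3.9238 < 0, so the root lies in [2.5, 3.125]

3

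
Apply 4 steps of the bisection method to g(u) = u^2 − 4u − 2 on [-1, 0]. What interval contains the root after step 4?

[-0.5, -0.4375]

g(-0.5) = 0.25 > 0, so the root lies in [-0.5, 0]
g(-0.25) = -0.9375 < 0, so the root lies in [-0.5, -0.25]
g(-0.375) = -0.359375 < 0, so the root lies in [-0.5, -0.375]
g(-0.4375) = -0.0586 < 0, so the root lies in [-0.5, -0.4375]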